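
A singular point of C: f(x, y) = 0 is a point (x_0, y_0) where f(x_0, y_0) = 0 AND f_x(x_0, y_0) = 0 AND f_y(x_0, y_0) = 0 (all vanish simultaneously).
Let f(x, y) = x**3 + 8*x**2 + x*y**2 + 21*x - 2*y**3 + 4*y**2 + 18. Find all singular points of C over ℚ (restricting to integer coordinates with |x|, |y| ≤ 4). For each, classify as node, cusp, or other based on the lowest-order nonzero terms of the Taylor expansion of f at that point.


Singular points: {(-3, 0)}; classification: node.

Compute partial derivatives:
  f_x = 3*x**2 + 16*x + y**2 + 21.
  f_y = 2*x*y - 6*y**2 + 8*y.
Scan x_0 ∈ {−4, ..., 4}. For each x_0, f_y(x_0, y) is a polynomial in y; find its integer roots y ∈ {−4, ..., 4}, then test f_x and f at those candidates.
  x = -4: f_y(-4, y) = -6*y**2; vanishes at y ∈ {0}. (-4, 0): f_x = 5 ≠ 0.
  x = -3: f_y(-3, y) = -6*y**2 + 2*y; vanishes at y ∈ {0}. (-3, 0): f_x = 0, f = 0 — SINGULAR.
  x = -2: f_y(-2, y) = -6*y**2 + 4*y; vanishes at y ∈ {0}. (-2, 0): f_x = 1 ≠ 0.
  x = -1: f_y(-1, y) = -6*y**2 + 6*y; vanishes at y ∈ {0, 1}. (-1, 0): f_x = 8 ≠ 0; (-1, 1): f_x = 9 ≠ 0.
  x = 0: f_y(0, y) = -6*y**2 + 8*y; vanishes at y ∈ {0}. (0, 0): f_x = 21 ≠ 0.
  x = 1: f_y(1, y) = -6*y**2 + 10*y; vanishes at y ∈ {0}. (1, 0): f_x = 40 ≠ 0.
  x = 2: f_y(2, y) = -6*y**2 + 12*y; vanishes at y ∈ {0, 2}. (2, 0): f_x = 65 ≠ 0; (2, 2): f_x = 69 ≠ 0.
  x = 3: f_y(3, y) = -6*y**2 + 14*y; vanishes at y ∈ {0}. (3, 0): f_x = 96 ≠ 0.
  x = 4: f_y(4, y) = -6*y**2 + 16*y; vanishes at y ∈ {0}. (4, 0): f_x = 133 ≠ 0.
Only singular point on the grid: (-3, 0).
Classify: substitute x = -3 + u, y = 0 + v and expand: f = u**3 - u**2 + u*v**2 - 2*v**3 + v**2.
No constant or linear terms (consistent with a singular point). Quadratic part: -u**2 + v**2. Cubic part: u**3 + u*v**2 - 2*v**3.
The quadratic part v**2 - u**2 = (v − u)(v + u) splits into two distinct linear factors, so there are two distinct tangent lines y − 0 = ±(x − -3) — this is a node (ordinary double point).
Classification: node.


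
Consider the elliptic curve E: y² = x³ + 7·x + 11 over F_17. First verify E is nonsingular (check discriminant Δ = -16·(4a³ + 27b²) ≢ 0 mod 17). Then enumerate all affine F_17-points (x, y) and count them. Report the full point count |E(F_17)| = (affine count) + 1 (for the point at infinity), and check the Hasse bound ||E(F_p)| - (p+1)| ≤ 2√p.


Affine points = {(1, 6), (1, 11), (2, 4), (2, 13), (3, 5), (3, 12), (4, 1), (4, 16), (5, 1), (5, 16), (8, 1), (8, 16), (9, 2), (9, 15), (11, 5), (11, 12), (12, 2), (12, 15), (13, 2), (13, 15)}; affine count = 20; |E(F_17)| = 21.

Discriminant check: Δ ∝ 4a³ + 27b² = 4·7³ + 27·11² = 4·343 + 27·121 ≡ 15 (mod 17). Nonzero ⇒ E is nonsingular.
For each x ∈ F_17, compute rhs = x³ + 7·x + 11 mod 17, then count y ∈ F_17 with y² ≡ rhs.
  x = 0: rhs = 11, matching y values: none (0 points).
  x = 1: rhs = 2, matching y values: 6, 11 (2 points).
  x = 2: rhs = 16, matching y values: 4, 13 (2 points).
  x = 3: rhs = 8, matching y values: 5, 12 (2 points).
  x = 4: rhs = 1, matching y values: 1, 16 (2 points).
  x = 5: rhs = 1, matching y values: 1, 16 (2 points).
  x = 6: rhs = 14, matching y values: none (0 points).
  x = 7: rhs = 12, matching y values: none (0 points).
  x = 8: rhs = 1, matching y values: 1, 16 (2 points).
  x = 9: rhs = 4, matching y values: 2, 15 (2 points).
  x = 10: rhs = 10, matching y values: none (0 points).
  x = 11: rhs = 8, matching y values: 5, 12 (2 points).
  x = 12: rhs = 4, matching y values: 2, 15 (2 points).
  x = 13: rhs = 4, matching y values: 2, 15 (2 points).
  x = 14: rhs = 14, matching y values: none (0 points).
  x = 15: rhs = 6, matching y values: none (0 points).
  x = 16: rhs = 3, matching y values: none (0 points).
Total affine count: 20.
Full point count |E(F_17)| = 20 + 1 = 21.
Hasse bound: |21 − (17+1)| = |3| = 3 ≤ 2√17 ≈ 8.2462 ✓.


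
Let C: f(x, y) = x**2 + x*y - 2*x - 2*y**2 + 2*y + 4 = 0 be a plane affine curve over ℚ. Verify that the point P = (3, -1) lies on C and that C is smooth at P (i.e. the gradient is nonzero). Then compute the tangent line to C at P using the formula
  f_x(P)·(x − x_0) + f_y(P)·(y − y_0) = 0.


Tangent line at P: 3*x + 9*y = 0.

Step 1: f(3, -1) = 0, so P lies on C.
Step 2: partial derivatives
  f_x(x, y) = 2*x + y - 2, f_y(x, y) = x - 4*y + 2.
  f_x(P) = 3, f_y(P) = 9 (gradient nonzero, so P is smooth).
Step 3: tangent line at P: 3·(x − 3) + 9·(y − -1) = 0.
Expanding: 3*x + 9*y = 0.


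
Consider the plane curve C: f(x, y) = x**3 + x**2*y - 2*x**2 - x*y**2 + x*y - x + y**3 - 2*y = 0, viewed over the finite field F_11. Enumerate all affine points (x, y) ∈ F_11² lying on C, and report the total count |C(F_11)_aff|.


Affine F_11-points: {(0, 0), (3, 2), (4, 5), (6, 3), (7, 1), (7, 7), (7, 10), (8, 10), (9, 1), (10, 10)}; count = 10.

For each of the 121 pairs (x, y) ∈ F_11², evaluate f(x, y) mod 11. Record the zeros.
  x = 0: [0↦0, 1↦10, 2↦4, 3↦10, 4↦1, 5↦5, 6↦6, 7↦10, 8↦1, 9↦7, 10↦1]  zeros at y ∈ {0}
  x = 1: [0↦9, 1↦9, 2↦2, 3↦5, 4↦2, 5↦10, 6↦2, 7↦6, 8↦6, 9↦8, 10↦7]  zeros at y ∈ ∅
  x = 2: [0↦9, 1↦1, 2↦6, 3↦8, 4↦2, 5↦5, 6↦1, 7↦7, 8↦7, 9↦7, 10↦2]  zeros at y ∈ ∅
  x = 3: [0↦6, 1↦3, 2↦0, 3↦3, 4↦7, 5↦7, 6↦9, 7↦8, 8↦10, 9↦10, 10↦3]  zeros at y ∈ {2}
  x = 4: [0↦6, 1↦10, 2↦1, 3↦7, 4↦1, 5↦0, 6↦10, 7↦4, 8↦10, 9↦1, 10↦5]  zeros at y ∈ {5}
  x = 5: [0↦4, 1↦6, 2↦4, 3↦4, 4↦1, 5↦1, 6↦10, 7↦1, 8↦2, 9↦8, 10↦3]  zeros at y ∈ ∅
  x = 6: [0↦6, 1↦8, 2↦4, 3↦0, 4↦2, 5↦5, 6↦4, 7↦5, 8↦3, 9↦4, 10↦3]  zeros at y ∈ {3}
  x = 7: [0↦7, 1↦0, 2↦7, 3↦1, 4↦10, 5↦7, 6↦9, 7↦0, 8↦8, 9↦6, 10↦0]  zeros at y ∈ {1, 7, 10}
  x = 8: [0↦2, 1↦10, 2↦8, 3↦2, 4↦9, 5↦2, 6↦9, 7↦3, 8↦1, 9↦9, 10↦0]  zeros at y ∈ {10}
  x = 9: [0↦8, 1↦0, 2↦2, 3↦9, 4↦5, 5↦7, 6↦10, 7↦9, 8↦10, 9↦8, 10↦9]  zeros at y ∈ {1}
  x = 10: [0↦9, 1↦9, 2↦6, 3↦6, 4↦4, 5↦6, 6↦7, 7↦2, 8↦8, 9↦9, 10↦0]  zeros at y ∈ {10}
Collecting zeros: affine points = {(0, 0), (3, 2), (4, 5), (6, 3), (7, 1), (7, 7), (7, 10), (8, 10), (9, 1), (10, 10)}.
Total count |C(F_11)_aff| = 10.


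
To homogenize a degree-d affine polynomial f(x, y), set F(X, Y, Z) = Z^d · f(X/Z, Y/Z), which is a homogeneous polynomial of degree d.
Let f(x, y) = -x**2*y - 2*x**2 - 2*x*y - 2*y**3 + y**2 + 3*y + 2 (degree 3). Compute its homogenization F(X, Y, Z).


F(X, Y, Z) = -X**2*Y - 2*X**2*Z - 2*X*Y*Z - 2*Y**3 + Y**2*Z + 3*Y*Z**2 + 2*Z**3

deg(f) = 3.
Substitute x = X/Z, y = Y/Z into f, then multiply by Z^3.
  monomial -1·x^2·y^1 ↦ -1·X^2·Y^1·Z^0.
  monomial -2·x^2·y^0 ↦ -2·X^2·Y^0·Z^1.
  monomial -2·x^1·y^1 ↦ -2·X^1·Y^1·Z^1.
  monomial -2·x^0·y^3 ↦ -2·X^0·Y^3·Z^0.
  monomial 1·x^0·y^2 ↦ 1·X^0·Y^2·Z^1.
  monomial 3·x^0·y^1 ↦ 3·X^0·Y^1·Z^2.
  monomial 2·x^0·y^0 ↦ 2·X^0·Y^0·Z^3.
Collecting: F(X, Y, Z) = -X**2*Y - 2*X**2*Z - 2*X*Y*Z - 2*Y**3 + Y**2*Z + 3*Y*Z**2 + 2*Z**3.


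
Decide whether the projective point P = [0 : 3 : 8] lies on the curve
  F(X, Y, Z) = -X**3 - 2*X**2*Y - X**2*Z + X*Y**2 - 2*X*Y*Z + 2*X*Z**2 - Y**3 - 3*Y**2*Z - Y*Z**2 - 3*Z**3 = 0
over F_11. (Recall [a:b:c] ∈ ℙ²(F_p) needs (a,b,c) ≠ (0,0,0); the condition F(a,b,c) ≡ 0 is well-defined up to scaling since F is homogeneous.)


F(0,3,8) ≡ 9 (mod 11); P is NOT on the curve.

Evaluate F(0, 3, 8) term-by-term (mod 11).
  -X**3 ↦ -1·0·1·1 = 0
  -2*X**2*Y ↦ -2·0·3·1 = 0
  -X**2*Z ↦ -1·0·1·8 = 0
  X*Y**2 ↦ 1·0·9·1 = 0
  -2*X*Y*Z ↦ -2·0·3·8 = 0
  2*X*Z**2 ↦ 2·0·1·64 = 0
  -Y**3 ↦ -1·1·27·1 = -27
  -3*Y**2*Z ↦ -3·1·9·8 = -216
  -Y*Z**2 ↦ -1·1·3·64 = -192
  -3*Z**3 ↦ -3·1·1·512 = -1536
Sum: F(0, 3, 8) = (0) + (0) + (0) + (0) + (0) + (0) + (-27) + (-216) + (-192) + (-1536) = -1971.
Reducing mod 11: -1971 ≡ 9 (mod 11).
Since F(a, b, c) ≡ 9 ≠ 0 (mod 11), P does NOT lie on the curve.


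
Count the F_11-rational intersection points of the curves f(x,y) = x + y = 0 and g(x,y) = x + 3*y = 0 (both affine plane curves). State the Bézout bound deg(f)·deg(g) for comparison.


Common zeros: {(0, 0)}; count = 1; Bézout bound = 1.

deg(f) = 1, deg(g) = 1, so Bézout bound = 1.
Scan x ∈ F_11. For each x, list the y ∈ F_11 with f(x, y) ≡ 0 and those with g(x, y) ≡ 0 (mod 11); the common zeros in that column are the intersection.
  x = 0: f ≡ 0 at y ∈ {0}; g ≡ 0 at y ∈ {0}; common: {0}.
  x = 1: f ≡ 0 at y ∈ {10}; g ≡ 0 at y ∈ {7}; common: ∅.
  x = 2: f ≡ 0 at y ∈ {9}; g ≡ 0 at y ∈ {3}; common: ∅.
  x = 3: f ≡ 0 at y ∈ {8}; g ≡ 0 at y ∈ {10}; common: ∅.
  x = 4: f ≡ 0 at y ∈ {7}; g ≡ 0 at y ∈ {6}; common: ∅.
  x = 5: f ≡ 0 at y ∈ {6}; g ≡ 0 at y ∈ {2}; common: ∅.
  x = 6: f ≡ 0 at y ∈ {5}; g ≡ 0 at y ∈ {9}; common: ∅.
  x = 7: f ≡ 0 at y ∈ {4}; g ≡ 0 at y ∈ {5}; common: ∅.
  x = 8: f ≡ 0 at y ∈ {3}; g ≡ 0 at y ∈ {1}; common: ∅.
  x = 9: f ≡ 0 at y ∈ {2}; g ≡ 0 at y ∈ {8}; common: ∅.
  x = 10: f ≡ 0 at y ∈ {1}; g ≡ 0 at y ∈ {4}; common: ∅.
Collecting: common zeros = {(0, 0)}, so the count is 1.
Comparison with the Bézout bound: 1 ≤ 1 = deg(f)·deg(g), as expected for curves with no common component (the bound is attained).


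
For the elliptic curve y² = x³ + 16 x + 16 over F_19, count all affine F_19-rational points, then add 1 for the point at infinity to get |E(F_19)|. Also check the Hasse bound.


Affine points = {(0, 4), (0, 15), (4, 7), (4, 12), (6, 9), (6, 10), (10, 6), (10, 13), (12, 6), (12, 13), (14, 1), (14, 18), (16, 6), (16, 13)}; affine count = 14; |E(F_19)| = 15.

Discriminant check: Δ ∝ 4a³ + 27b² = 4·16³ + 27·16² = 4·4096 + 27·256 ≡ 2 (mod 19). Nonzero ⇒ E is nonsingular.
For each x ∈ F_19, compute rhs = x³ + 16·x + 16 mod 19, then count y ∈ F_19 with y² ≡ rhs.
  x = 0: rhs = 16, matching y values: 4, 15 (2 points).
  x = 1: rhs = 14, matching y values: none (0 points).
  x = 2: rhs = 18, matching y values: none (0 points).
  x = 3: rhs = 15, matching y values: none (0 points).
  x = 4: rhs = 11, matching y values: 7, 12 (2 points).
  x = 5: rhs = 12, matching y values: none (0 points).
  x = 6: rhs = 5, matching y values: 9, 10 (2 points).
  x = 7: rhs = 15, matching y values: none (0 points).
  x = 8: rhs = 10, matching y values: none (0 points).
  x = 9: rhs = 15, matching y values: none (0 points).
  x = 10: rhs = 17, matching y values: 6, 13 (2 points).
  x = 11: rhs = 3, matching y values: none (0 points).
  x = 12: rhs = 17, matching y values: 6, 13 (2 points).
  x = 13: rhs = 8, matching y values: none (0 points).
  x = 14: rhs = 1, matching y values: 1, 18 (2 points).
  x = 15: rhs = 2, matching y values: none (0 points).
  x = 16: rhs = 17, matching y values: 6, 13 (2 points).
  x = 17: rhs = 14, matching y values: none (0 points).
  x = 18: rhs = 18, matching y values: none (0 points).
Total affine count: 14.
Full point count |E(F_19)| = 14 + 1 = 15.
Hasse bound: |15 − (19+1)| = |-5| = 5 ≤ 2√19 ≈ 8.7178 ✓.


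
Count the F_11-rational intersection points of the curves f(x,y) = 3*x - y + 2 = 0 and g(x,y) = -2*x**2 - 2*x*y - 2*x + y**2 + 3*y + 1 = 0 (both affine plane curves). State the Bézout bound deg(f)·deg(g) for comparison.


Common zeros: {(0, 2), (7, 1)}; count = 2; Bézout bound = 2.

deg(f) = 1, deg(g) = 2, so Bézout bound = 2.
Scan x ∈ F_11. For each x, list the y ∈ F_11 with f(x, y) ≡ 0 and those with g(x, y) ≡ 0 (mod 11); the common zeros in that column are the intersection.
  x = 0: f ≡ 0 at y ∈ {2}; g ≡ 0 at y ∈ {2, 6}; common: {2}.
  x = 1: f ≡ 0 at y ∈ {5}; g ≡ 0 at y ∈ ∅; common: ∅.
  x = 2: f ≡ 0 at y ∈ {8}; g ≡ 0 at y ∈ {0, 1}; common: ∅.
  x = 3: f ≡ 0 at y ∈ {0}; g ≡ 0 at y ∈ ∅; common: ∅.
  x = 4: f ≡ 0 at y ∈ {3}; g ≡ 0 at y ∈ {6, 10}; common: ∅.
  x = 5: f ≡ 0 at y ∈ {6}; g ≡ 0 at y ∈ ∅; common: ∅.
  x = 6: f ≡ 0 at y ∈ {9}; g ≡ 0 at y ∈ ∅; common: ∅.
  x = 7: f ≡ 0 at y ∈ {1}; g ≡ 0 at y ∈ {1, 10}; common: {1}.
  x = 8: f ≡ 0 at y ∈ {4}; g ≡ 0 at y ∈ {0, 2}; common: ∅.
  x = 9: f ≡ 0 at y ∈ {7}; g ≡ 0 at y ∈ ∅; common: ∅.
  x = 10: f ≡ 0 at y ∈ {10}; g ≡ 0 at y ∈ ∅; common: ∅.
Collecting: common zeros = {(0, 2), (7, 1)}, so the count is 2.
Comparison with the Bézout bound: 2 ≤ 2 = deg(f)·deg(g), as expected for curves with no common component (the bound is attained).


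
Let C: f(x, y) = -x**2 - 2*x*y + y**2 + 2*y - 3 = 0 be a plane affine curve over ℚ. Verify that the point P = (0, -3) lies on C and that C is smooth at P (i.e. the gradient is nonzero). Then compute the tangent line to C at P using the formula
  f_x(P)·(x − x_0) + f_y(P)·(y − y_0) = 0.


Tangent line at P: 6*x - 4*y - 12 = 0.

Step 1: f(0, -3) = 0, so P lies on C.
Step 2: partial derivatives
  f_x(x, y) = -2*x - 2*y, f_y(x, y) = -2*x + 2*y + 2.
  f_x(P) = 6, f_y(P) = -4 (gradient nonzero, so P is smooth).
Step 3: tangent line at P: 6·(x − 0) + -4·(y − -3) = 0.
Expanding: 6*x - 4*y - 12 = 0.


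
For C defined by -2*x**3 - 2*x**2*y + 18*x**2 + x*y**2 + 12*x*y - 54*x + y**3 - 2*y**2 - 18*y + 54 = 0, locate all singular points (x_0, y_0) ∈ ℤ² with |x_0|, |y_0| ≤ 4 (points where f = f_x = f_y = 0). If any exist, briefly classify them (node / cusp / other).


Singular points: {(3, 0)}; classification: cusp.

Compute partial derivatives:
  f_x = -6*x**2 - 4*x*y + 36*x + y**2 + 12*y - 54.
  f_y = -2*x**2 + 2*x*y + 12*x + 3*y**2 - 4*y - 18.
Scan x_0 ∈ {−4, ..., 4}. For each x_0, f_y(x_0, y) is a polynomial in y; find its integer roots y ∈ {−4, ..., 4}, then test f_x and f at those candidates.
  x = -4: f_y(-4, y) = 3*y**2 - 12*y - 98; no integer root y with |y| ≤ 4.
  x = -3: f_y(-3, y) = 3*y**2 - 10*y - 72; no integer root y with |y| ≤ 4.
  x = -2: f_y(-2, y) = 3*y**2 - 8*y - 50; no integer root y with |y| ≤ 4.
  x = -1: f_y(-1, y) = 3*y**2 - 6*y - 32; no integer root y with |y| ≤ 4.
  x = 0: f_y(0, y) = 3*y**2 - 4*y - 18; no integer root y with |y| ≤ 4.
  x = 1: f_y(1, y) = 3*y**2 - 2*y - 8; vanishes at y ∈ {2}. (1, 2): f_x = -4 ≠ 0.
  x = 2: f_y(2, y) = 3*y**2 - 2; no integer root y with |y| ≤ 4.
  x = 3: f_y(3, y) = 3*y**2 + 2*y; vanishes at y ∈ {0}. (3, 0): f_x = 0, f = 0 — SINGULAR.
  x = 4: f_y(4, y) = 3*y**2 + 4*y - 2; no integer root y with |y| ≤ 4.
Only singular point on the grid: (3, 0).
Classify: substitute x = 3 + u, y = 0 + v and expand: f = -2*u**3 - 2*u**2*v + u*v**2 + v**3 + v**2.
No constant or linear terms (consistent with a singular point). Quadratic part: v**2. Cubic part: -2*u**3 - 2*u**2*v + u*v**2 + v**3.
The quadratic part v**2 is a perfect square, so there is a single (double) tangent line v = 0, i.e. y = 0. Restricting the cubic part to that line (v = 0) leaves -2*u**3 ≠ 0, so f is not divisible by v and the branch is v² ≈ 2*u**3 to lowest order — this is a cusp.
Classification: cusp.


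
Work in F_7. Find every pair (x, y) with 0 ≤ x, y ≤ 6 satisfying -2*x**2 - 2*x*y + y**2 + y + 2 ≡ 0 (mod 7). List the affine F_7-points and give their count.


Affine F_7-points: {(0, 3), (1, 0), (1, 1), (4, 3), (4, 4), (5, 1), (6, 0), (6, 4)}; count = 8.

For each of the 49 pairs (x, y) ∈ F_7², evaluate f(x, y) mod 7. Record the zeros.
  x = 0: [0↦2, 1↦4, 2↦1, 3↦0, 4↦1, 5↦4, 6↦2]  zeros at y ∈ {3}
  x = 1: [0↦0, 1↦0, 2↦2, 3↦6, 4↦5, 5↦6, 6↦2]  zeros at y ∈ {0, 1}
  x = 2: [0↦1, 1↦6, 2↦6, 3↦1, 4↦5, 5↦4, 6↦5]  zeros at y ∈ ∅
  x = 3: [0↦5, 1↦1, 2↦6, 3↦6, 4↦1, 5↦5, 6↦4]  zeros at y ∈ ∅
  x = 4: [0↦5, 1↦6, 2↦2, 3↦0, 4↦0, 5↦2, 6↦6]  zeros at y ∈ {3, 4}
  x = 5: [0↦1, 1↦0, 2↦1, 3↦4, 4↦2, 5↦2, 6↦4]  zeros at y ∈ {1}
  x = 6: [0↦0, 1↦4, 2↦3, 3↦4, 4↦0, 5↦5, 6↦5]  zeros at y ∈ {0, 4}
Collecting zeros: affine points = {(0, 3), (1, 0), (1, 1), (4, 3), (4, 4), (5, 1), (6, 0), (6, 4)}.
Total count |C(F_7)_aff| = 8.


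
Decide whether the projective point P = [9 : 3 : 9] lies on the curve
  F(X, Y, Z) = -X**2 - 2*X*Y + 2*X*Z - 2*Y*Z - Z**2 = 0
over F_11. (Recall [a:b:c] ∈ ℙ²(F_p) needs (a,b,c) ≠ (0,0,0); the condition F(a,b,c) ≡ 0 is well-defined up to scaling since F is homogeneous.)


F(9,3,9) ≡ 2 (mod 11); P is NOT on the curve.

Evaluate F(9, 3, 9) term-by-term (mod 11).
  -X**2 ↦ -1·81·1·1 = -81
  -2*X*Y ↦ -2·9·3·1 = -54
  2*X*Z ↦ 2·9·1·9 = 162
  -2*Y*Z ↦ -2·1·3·9 = -54
  -Z**2 ↦ -1·1·1·81 = -81
Sum: F(9, 3, 9) = (-81) + (-54) + (162) + (-54) + (-81) = -108.
Reducing mod 11: -108 ≡ 2 (mod 11).
Since F(a, b, c) ≡ 2 ≠ 0 (mod 11), P does NOT lie on the curve.


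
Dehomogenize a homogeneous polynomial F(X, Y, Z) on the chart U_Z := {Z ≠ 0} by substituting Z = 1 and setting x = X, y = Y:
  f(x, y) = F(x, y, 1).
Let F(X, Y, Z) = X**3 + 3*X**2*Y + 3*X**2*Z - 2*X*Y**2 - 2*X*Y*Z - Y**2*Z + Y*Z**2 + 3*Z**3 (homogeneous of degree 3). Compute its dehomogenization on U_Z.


f(x, y) = x**3 + 3*x**2*y + 3*x**2 - 2*x*y**2 - 2*x*y - y**2 + y + 3

On U_Z we set Z = 1. Each monomial c·X^i·Y^j·Z^k in F becomes c·x^i·y^j·1^k = c·x^i·y^j.
Substituting Z = 1: F(X, Y, 1) = x**3 + 3*x**2*y + 3*x**2 - 2*x*y**2 - 2*x*y - y**2 + y + 3.
Note: deg(f) ≤ deg(F) = 3; strict inequality happens when F is divisible by Z (lost terms).


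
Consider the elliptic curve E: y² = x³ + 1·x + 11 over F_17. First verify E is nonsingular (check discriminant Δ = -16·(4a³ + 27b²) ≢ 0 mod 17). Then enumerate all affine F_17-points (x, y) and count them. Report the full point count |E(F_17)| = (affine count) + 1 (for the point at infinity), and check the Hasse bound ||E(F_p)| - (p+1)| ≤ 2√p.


Affine points = {(1, 8), (1, 9), (2, 2), (2, 15), (7, 2), (7, 15), (8, 2), (8, 15), (9, 1), (9, 16), (10, 1), (10, 16), (12, 0), (14, 7), (14, 10), (15, 1), (15, 16), (16, 3), (16, 14)}; affine count = 19; |E(F_17)| = 20.

Discriminant check: Δ ∝ 4a³ + 27b² = 4·1³ + 27·11² = 4·1 + 27·121 ≡ 7 (mod 17). Nonzero ⇒ E is nonsingular.
For each x ∈ F_17, compute rhs = x³ + 1·x + 11 mod 17, then count y ∈ F_17 with y² ≡ rhs.
  x = 0: rhs = 11, matching y values: none (0 points).
  x = 1: rhs = 13, matching y values: 8, 9 (2 points).
  x = 2: rhs = 4, matching y values: 2, 15 (2 points).
  x = 3: rhs = 7, matching y values: none (0 points).
  x = 4: rhs = 11, matching y values: none (0 points).
  x = 5: rhs = 5, matching y values: none (0 points).
  x = 6: rhs = 12, matching y values: none (0 points).
  x = 7: rhs = 4, matching y values: 2, 15 (2 points).
  x = 8: rhs = 4, matching y values: 2, 15 (2 points).
  x = 9: rhs = 1, matching y values: 1, 16 (2 points).
  x = 10: rhs = 1, matching y values: 1, 16 (2 points).
  x = 11: rhs = 10, matching y values: none (0 points).
  x = 12: rhs = 0, matching y values: 0 (1 points).
  x = 13: rhs = 11, matching y values: none (0 points).
  x = 14: rhs = 15, matching y values: 7, 10 (2 points).
  x = 15: rhs = 1, matching y values: 1, 16 (2 points).
  x = 16: rhs = 9, matching y values: 3, 14 (2 points).
Total affine count: 19.
Full point count |E(F_17)| = 19 + 1 = 20.
Hasse bound: |20 − (17+1)| = |2| = 2 ≤ 2√17 ≈ 8.2462 ✓.


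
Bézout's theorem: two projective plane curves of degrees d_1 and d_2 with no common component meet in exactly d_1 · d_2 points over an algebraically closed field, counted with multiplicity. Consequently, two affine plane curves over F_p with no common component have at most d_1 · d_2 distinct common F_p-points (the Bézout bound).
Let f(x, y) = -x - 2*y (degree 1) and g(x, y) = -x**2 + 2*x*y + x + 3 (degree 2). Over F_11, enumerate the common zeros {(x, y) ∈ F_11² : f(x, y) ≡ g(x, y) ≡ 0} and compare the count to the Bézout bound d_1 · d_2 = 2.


Common zeros: {(7, 2), (10, 6)}; count = 2; Bézout bound = 2.

deg(f) = 1, deg(g) = 2, so Bézout bound = 2.
Scan x ∈ F_11. For each x, list the y ∈ F_11 with f(x, y) ≡ 0 and those with g(x, y) ≡ 0 (mod 11); the common zeros in that column are the intersection.
  x = 0: f ≡ 0 at y ∈ {0}; g ≡ 0 at y ∈ ∅; common: ∅.
  x = 1: f ≡ 0 at y ∈ {5}; g ≡ 0 at y ∈ {4}; common: ∅.
  x = 2: f ≡ 0 at y ∈ {10}; g ≡ 0 at y ∈ {8}; common: ∅.
  x = 3: f ≡ 0 at y ∈ {4}; g ≡ 0 at y ∈ {6}; common: ∅.
  x = 4: f ≡ 0 at y ∈ {9}; g ≡ 0 at y ∈ {8}; common: ∅.
  x = 5: f ≡ 0 at y ∈ {3}; g ≡ 0 at y ∈ {5}; common: ∅.
  x = 6: f ≡ 0 at y ∈ {8}; g ≡ 0 at y ∈ {5}; common: ∅.
  x = 7: f ≡ 0 at y ∈ {2}; g ≡ 0 at y ∈ {2}; common: {2}.
  x = 8: f ≡ 0 at y ∈ {7}; g ≡ 0 at y ∈ {4}; common: ∅.
  x = 9: f ≡ 0 at y ∈ {1}; g ≡ 0 at y ∈ {2}; common: ∅.
  x = 10: f ≡ 0 at y ∈ {6}; g ≡ 0 at y ∈ {6}; common: {6}.
Collecting: common zeros = {(7, 2), (10, 6)}, so the count is 2.
Comparison with the Bézout bound: 2 ≤ 2 = deg(f)·deg(g), as expected for curves with no common component (the bound is attained).


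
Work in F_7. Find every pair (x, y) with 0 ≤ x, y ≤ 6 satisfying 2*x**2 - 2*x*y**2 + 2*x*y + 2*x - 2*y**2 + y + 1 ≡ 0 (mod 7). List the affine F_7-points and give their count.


Affine F_7-points: {(0, 1), (0, 3), (2, 4), (2, 5), (3, 2), (3, 5), (5, 2), (5, 3), (6, 1)}; count = 9.

For each of the 49 pairs (x, y) ∈ F_7², evaluate f(x, y) mod 7. Record the zeros.
  x = 0: [0↦1, 1↦0, 2↦2, 3↦0, 4↦1, 5↦5, 6↦5]  zeros at y ∈ {1, 3}
  x = 1: [0↦5, 1↦4, 2↦2, 3↦6, 4↦2, 5↦4, 6↦5]  zeros at y ∈ ∅
  x = 2: [0↦6, 1↦5, 2↦6, 3↦2, 4↦0, 5↦0, 6↦2]  zeros at y ∈ {4, 5}
  x = 3: [0↦4, 1↦3, 2↦0, 3↦2, 4↦2, 5↦0, 6↦3]  zeros at y ∈ {2, 5}
  x = 4: [0↦6, 1↦5, 2↦5, 3↦6, 4↦1, 5↦4, 6↦1]  zeros at y ∈ ∅
  x = 5: [0↦5, 1↦4, 2↦0, 3↦0, 4↦4, 5↦5, 6↦3]  zeros at y ∈ {2, 3}
  x = 6: [0↦1, 1↦0, 2↦6, 3↦5, 4↦4, 5↦3, 6↦2]  zeros at y ∈ {1}
Collecting zeros: affine points = {(0, 1), (0, 3), (2, 4), (2, 5), (3, 2), (3, 5), (5, 2), (5, 3), (6, 1)}.
Total count |C(F_7)_aff| = 9.


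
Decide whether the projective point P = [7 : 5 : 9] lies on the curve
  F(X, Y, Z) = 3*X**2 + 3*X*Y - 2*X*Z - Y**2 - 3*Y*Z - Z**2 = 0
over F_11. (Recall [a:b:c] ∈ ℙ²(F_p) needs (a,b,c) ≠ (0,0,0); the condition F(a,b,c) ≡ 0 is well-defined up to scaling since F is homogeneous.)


F(7,5,9) ≡ 6 (mod 11); P is NOT on the curve.

Evaluate F(7, 5, 9) term-by-term (mod 11).
  3*X**2 ↦ 3·49·1·1 = 147
  3*X*Y ↦ 3·7·5·1 = 105
  -2*X*Z ↦ -2·7·1·9 = -126
  -Y**2 ↦ -1·1·25·1 = -25
  -3*Y*Z ↦ -3·1·5·9 = -135
  -Z**2 ↦ -1·1·1·81 = -81
Sum: F(7, 5, 9) = (147) + (105) + (-126) + (-25) + (-135) + (-81) = -115.
Reducing mod 11: -115 ≡ 6 (mod 11).
Since F(a, b, c) ≡ 6 ≠ 0 (mod 11), P does NOT lie on the curve.


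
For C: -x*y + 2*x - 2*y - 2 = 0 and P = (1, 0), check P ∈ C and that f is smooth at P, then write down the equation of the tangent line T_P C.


Tangent line at P: 2*x - 3*y - 2 = 0.

Step 1: f(1, 0) = 0, so P lies on C.
Step 2: partial derivatives
  f_x(x, y) = 2 - y, f_y(x, y) = -x - 2.
  f_x(P) = 2, f_y(P) = -3 (gradient nonzero, so P is smooth).
Step 3: tangent line at P: 2·(x − 1) + -3·(y − 0) = 0.
Expanding: 2*x - 3*y - 2 = 0.


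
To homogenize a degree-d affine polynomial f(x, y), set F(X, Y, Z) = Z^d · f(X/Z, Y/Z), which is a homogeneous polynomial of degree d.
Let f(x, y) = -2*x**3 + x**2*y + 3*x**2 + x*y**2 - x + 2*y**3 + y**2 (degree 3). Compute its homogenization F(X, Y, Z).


F(X, Y, Z) = -2*X**3 + X**2*Y + 3*X**2*Z + X*Y**2 - X*Z**2 + 2*Y**3 + Y**2*Z

deg(f) = 3.
Substitute x = X/Z, y = Y/Z into f, then multiply by Z^3.
  monomial -2·x^3·y^0 ↦ -2·X^3·Y^0·Z^0.
  monomial 1·x^2·y^1 ↦ 1·X^2·Y^1·Z^0.
  monomial 3·x^2·y^0 ↦ 3·X^2·Y^0·Z^1.
  monomial 1·x^1·y^2 ↦ 1·X^1·Y^2·Z^0.
  monomial -1·x^1·y^0 ↦ -1·X^1·Y^0·Z^2.
  monomial 2·x^0·y^3 ↦ 2·X^0·Y^3·Z^0.
  monomial 1·x^0·y^2 ↦ 1·X^0·Y^2·Z^1.
Collecting: F(X, Y, Z) = -2*X**3 + X**2*Y + 3*X**2*Z + X*Y**2 - X*Z**2 + 2*Y**3 + Y**2*Z.


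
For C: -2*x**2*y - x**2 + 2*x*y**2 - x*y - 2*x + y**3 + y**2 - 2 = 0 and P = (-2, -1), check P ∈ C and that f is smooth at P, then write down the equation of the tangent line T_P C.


Tangent line at P: -3*x + 3*y - 3 = 0.

Step 1: f(-2, -1) = 0, so P lies on C.
Step 2: partial derivatives
  f_x(x, y) = -4*x*y - 2*x + 2*y**2 - y - 2, f_y(x, y) = -2*x**2 + 4*x*y - x + 3*y**2 + 2*y.
  f_x(P) = -3, f_y(P) = 3 (gradient nonzero, so P is smooth).
Step 3: tangent line at P: -3·(x − -2) + 3·(y − -1) = 0.
Expanding: -3*x + 3*y - 3 = 0.


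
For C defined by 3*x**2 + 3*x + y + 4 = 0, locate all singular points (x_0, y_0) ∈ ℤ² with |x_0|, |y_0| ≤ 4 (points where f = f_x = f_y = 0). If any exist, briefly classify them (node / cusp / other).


No singular points in the scanned grid; C is smooth there.

Compute partial derivatives:
  f_x = 6*x + 3.
  f_y = 1.
f_y = 1 is a nonzero constant, so f_y never vanishes: no point (x, y) can satisfy f = f_x = f_y = 0. In particular no (x, y) ∈ {−4, ..., 4}² is singular; the curve is smooth.


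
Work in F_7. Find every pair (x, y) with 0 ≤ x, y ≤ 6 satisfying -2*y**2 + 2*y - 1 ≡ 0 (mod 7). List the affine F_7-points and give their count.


Affine F_7-points: ∅; count = 0.

For each of the 49 pairs (x, y) ∈ F_7², evaluate f(x, y) mod 7. Record the zeros.
  x = 0: [0↦6, 1↦6, 2↦2, 3↦1, 4↦3, 5↦1, 6↦2]  zeros at y ∈ ∅
  x = 1: [0↦6, 1↦6, 2↦2, 3↦1, 4↦3, 5↦1, 6↦2]  zeros at y ∈ ∅
  x = 2: [0↦6, 1↦6, 2↦2, 3↦1, 4↦3, 5↦1, 6↦2]  zeros at y ∈ ∅
  x = 3: [0↦6, 1↦6, 2↦2, 3↦1, 4↦3, 5↦1, 6↦2]  zeros at y ∈ ∅
  x = 4: [0↦6, 1↦6, 2↦2, 3↦1, 4↦3, 5↦1, 6↦2]  zeros at y ∈ ∅
  x = 5: [0↦6, 1↦6, 2↦2, 3↦1, 4↦3, 5↦1, 6↦2]  zeros at y ∈ ∅
  x = 6: [0↦6, 1↦6, 2↦2, 3↦1, 4↦3, 5↦1, 6↦2]  zeros at y ∈ ∅
Collecting zeros: affine points = ∅.
Total count |C(F_7)_aff| = 0.


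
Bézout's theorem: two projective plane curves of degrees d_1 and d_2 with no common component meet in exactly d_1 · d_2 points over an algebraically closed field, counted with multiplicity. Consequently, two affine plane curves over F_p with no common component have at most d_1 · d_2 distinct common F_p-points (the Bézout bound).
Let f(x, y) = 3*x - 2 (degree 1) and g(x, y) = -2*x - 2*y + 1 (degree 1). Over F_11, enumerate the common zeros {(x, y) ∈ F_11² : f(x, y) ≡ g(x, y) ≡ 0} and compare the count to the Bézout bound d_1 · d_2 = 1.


Common zeros: {(8, 9)}; count = 1; Bézout bound = 1.

deg(f) = 1, deg(g) = 1, so Bézout bound = 1.
Scan x ∈ F_11. For each x, list the y ∈ F_11 with f(x, y) ≡ 0 and those with g(x, y) ≡ 0 (mod 11); the common zeros in that column are the intersection.
  x = 0: f ≡ 0 at y ∈ ∅; g ≡ 0 at y ∈ {6}; common: ∅.
  x = 1: f ≡ 0 at y ∈ ∅; g ≡ 0 at y ∈ {5}; common: ∅.
  x = 2: f ≡ 0 at y ∈ ∅; g ≡ 0 at y ∈ {4}; common: ∅.
  x = 3: f ≡ 0 at y ∈ ∅; g ≡ 0 at y ∈ {3}; common: ∅.
  x = 4: f ≡ 0 at y ∈ ∅; g ≡ 0 at y ∈ {2}; common: ∅.
  x = 5: f ≡ 0 at y ∈ ∅; g ≡ 0 at y ∈ {1}; common: ∅.
  x = 6: f ≡ 0 at y ∈ ∅; g ≡ 0 at y ∈ {0}; common: ∅.
  x = 7: f ≡ 0 at y ∈ ∅; g ≡ 0 at y ∈ {10}; common: ∅.
  x = 8: f ≡ 0 at y ∈ {0, 1, 2, 3, 4, 5, 6, 7, 8, 9, 10}; g ≡ 0 at y ∈ {9}; common: {9}.
  x = 9: f ≡ 0 at y ∈ ∅; g ≡ 0 at y ∈ {8}; common: ∅.
  x = 10: f ≡ 0 at y ∈ ∅; g ≡ 0 at y ∈ {7}; common: ∅.
Collecting: common zeros = {(8, 9)}, so the count is 1.
Comparison with the Bézout bound: 1 ≤ 1 = deg(f)·deg(g), as expected for curves with no common component (the bound is attained).


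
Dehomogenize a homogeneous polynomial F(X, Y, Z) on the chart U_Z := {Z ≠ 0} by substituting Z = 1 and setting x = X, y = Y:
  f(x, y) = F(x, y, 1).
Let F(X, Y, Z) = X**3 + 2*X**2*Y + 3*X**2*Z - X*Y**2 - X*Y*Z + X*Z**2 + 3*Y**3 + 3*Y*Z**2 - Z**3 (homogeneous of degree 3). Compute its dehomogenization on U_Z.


f(x, y) = x**3 + 2*x**2*y + 3*x**2 - x*y**2 - x*y + x + 3*y**3 + 3*y - 1

On U_Z we set Z = 1. Each monomial c·X^i·Y^j·Z^k in F becomes c·x^i·y^j·1^k = c·x^i·y^j.
Substituting Z = 1: F(X, Y, 1) = x**3 + 2*x**2*y + 3*x**2 - x*y**2 - x*y + x + 3*y**3 + 3*y - 1.
Note: deg(f) ≤ deg(F) = 3; strict inequality happens when F is divisible by Z (lost terms).


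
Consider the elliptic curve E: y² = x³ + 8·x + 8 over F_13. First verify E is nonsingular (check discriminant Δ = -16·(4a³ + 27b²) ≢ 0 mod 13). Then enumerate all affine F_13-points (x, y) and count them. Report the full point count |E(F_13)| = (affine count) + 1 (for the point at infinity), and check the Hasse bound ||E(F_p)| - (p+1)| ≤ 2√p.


Affine points = {(1, 2), (1, 11), (4, 0), (5, 2), (5, 11), (6, 5), (6, 8), (7, 2), (7, 11), (8, 5), (8, 8), (9, 4), (9, 9), (10, 3), (10, 10), (11, 6), (11, 7), (12, 5), (12, 8)}; affine count = 19; |E(F_13)| = 20.

Discriminant check: Δ ∝ 4a³ + 27b² = 4·8³ + 27·8² = 4·512 + 27·64 ≡ 6 (mod 13). Nonzero ⇒ E is nonsingular.
For each x ∈ F_13, compute rhs = x³ + 8·x + 8 mod 13, then count y ∈ F_13 with y² ≡ rhs.
  x = 0: rhs = 8, matching y values: none (0 points).
  x = 1: rhs = 4, matching y values: 2, 11 (2 points).
  x = 2: rhs = 6, matching y values: none (0 points).
  x = 3: rhs = 7, matching y values: none (0 points).
  x = 4: rhs = 0, matching y values: 0 (1 points).
  x = 5: rhs = 4, matching y values: 2, 11 (2 points).
  x = 6: rhs = 12, matching y values: 5, 8 (2 points).
  x = 7: rhs = 4, matching y values: 2, 11 (2 points).
  x = 8: rhs = 12, matching y values: 5, 8 (2 points).
  x = 9: rhs = 3, matching y values: 4, 9 (2 points).
  x = 10: rhs = 9, matching y values: 3, 10 (2 points).
  x = 11: rhs = 10, matching y values: 6, 7 (2 points).
  x = 12: rhs = 12, matching y values: 5, 8 (2 points).
Total affine count: 19.
Full point count |E(F_13)| = 19 + 1 = 20.
Hasse bound: |20 − (13+1)| = |6| = 6 ≤ 2√13 ≈ 7.2111 ✓.


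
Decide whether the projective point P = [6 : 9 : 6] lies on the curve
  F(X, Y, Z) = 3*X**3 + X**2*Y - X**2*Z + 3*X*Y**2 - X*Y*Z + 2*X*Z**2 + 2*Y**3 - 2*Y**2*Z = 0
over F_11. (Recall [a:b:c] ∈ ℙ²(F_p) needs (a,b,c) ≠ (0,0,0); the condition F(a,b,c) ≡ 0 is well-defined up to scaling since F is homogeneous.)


F(6,9,6) ≡ 3 (mod 11); P is NOT on the curve.

Evaluate F(6, 9, 6) term-by-term (mod 11).
  3*X**3 ↦ 3·216·1·1 = 648
  X**2*Y ↦ 1·36·9·1 = 324
  -X**2*Z ↦ -1·36·1·6 = -216
  3*X*Y**2 ↦ 3·6·81·1 = 1458
  -X*Y*Z ↦ -1·6·9·6 = -324
  2*X*Z**2 ↦ 2·6·1·36 = 432
  2*Y**3 ↦ 2·1·729·1 = 1458
  -2*Y**2*Z ↦ -2·1·81·6 = -972
Sum: F(6, 9, 6) = (648) + (324) + (-216) + (1458) + (-324) + (432) + (1458) + (-972) = 2808.
Reducing mod 11: 2808 ≡ 3 (mod 11).
Since F(a, b, c) ≡ 3 ≠ 0 (mod 11), P does NOT lie on the curve.


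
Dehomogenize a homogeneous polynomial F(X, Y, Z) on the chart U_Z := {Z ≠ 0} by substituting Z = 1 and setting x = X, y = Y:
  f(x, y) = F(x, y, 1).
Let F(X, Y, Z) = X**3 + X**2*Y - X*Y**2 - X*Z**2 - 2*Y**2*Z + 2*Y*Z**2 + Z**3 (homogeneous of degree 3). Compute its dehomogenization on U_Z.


f(x, y) = x**3 + x**2*y - x*y**2 - x - 2*y**2 + 2*y + 1

On U_Z we set Z = 1. Each monomial c·X^i·Y^j·Z^k in F becomes c·x^i·y^j·1^k = c·x^i·y^j.
Substituting Z = 1: F(X, Y, 1) = x**3 + x**2*y - x*y**2 - x - 2*y**2 + 2*y + 1.
Note: deg(f) ≤ deg(F) = 3; strict inequality happens when F is divisible by Z (lost terms).


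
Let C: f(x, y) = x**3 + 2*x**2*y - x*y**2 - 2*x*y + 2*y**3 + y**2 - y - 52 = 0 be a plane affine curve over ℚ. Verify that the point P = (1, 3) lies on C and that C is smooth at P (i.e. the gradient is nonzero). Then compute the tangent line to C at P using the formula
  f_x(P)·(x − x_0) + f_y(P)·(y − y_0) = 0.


Tangent line at P: 53*y - 159 = 0.

Step 1: f(1, 3) = 0, so P lies on C.
Step 2: partial derivatives
  f_x(x, y) = 3*x**2 + 4*x*y - y**2 - 2*y, f_y(x, y) = 2*x**2 - 2*x*y - 2*x + 6*y**2 + 2*y - 1.
  f_x(P) = 0, f_y(P) = 53 (gradient nonzero, so P is smooth).
Step 3: tangent line at P: 0·(x − 1) + 53·(y − 3) = 0.
Expanding: 53*y - 159 = 0.


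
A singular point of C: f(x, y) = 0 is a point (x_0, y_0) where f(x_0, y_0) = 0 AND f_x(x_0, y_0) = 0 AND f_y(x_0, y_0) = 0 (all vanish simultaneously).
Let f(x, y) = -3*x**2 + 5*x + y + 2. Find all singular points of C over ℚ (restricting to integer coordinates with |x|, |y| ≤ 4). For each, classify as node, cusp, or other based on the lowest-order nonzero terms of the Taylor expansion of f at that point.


No singular points in the scanned grid; C is smooth there.

Compute partial derivatives:
  f_x = 5 - 6*x.
  f_y = 1.
f_y = 1 is a nonzero constant, so f_y never vanishes: no point (x, y) can satisfy f = f_x = f_y = 0. In particular no (x, y) ∈ {−4, ..., 4}² is singular; the curve is smooth.


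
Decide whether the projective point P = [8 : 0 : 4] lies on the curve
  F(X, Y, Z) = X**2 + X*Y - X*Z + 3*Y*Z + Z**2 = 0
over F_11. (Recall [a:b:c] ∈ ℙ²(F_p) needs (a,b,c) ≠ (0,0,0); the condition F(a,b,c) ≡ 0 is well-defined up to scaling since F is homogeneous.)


F(8,0,4) ≡ 4 (mod 11); P is NOT on the curve.

Evaluate F(8, 0, 4) term-by-term (mod 11).
  X**2 ↦ 1·64·1·1 = 64
  X*Y ↦ 1·8·0·1 = 0
  -X*Z ↦ -1·8·1·4 = -32
  3*Y*Z ↦ 3·1·0·4 = 0
  Z**2 ↦ 1·1·1·16 = 16
Sum: F(8, 0, 4) = (64) + (0) + (-32) + (0) + (16) = 48.
Reducing mod 11: 48 ≡ 4 (mod 11).
Since F(a, b, c) ≡ 4 ≠ 0 (mod 11), P does NOT lie on the curve.


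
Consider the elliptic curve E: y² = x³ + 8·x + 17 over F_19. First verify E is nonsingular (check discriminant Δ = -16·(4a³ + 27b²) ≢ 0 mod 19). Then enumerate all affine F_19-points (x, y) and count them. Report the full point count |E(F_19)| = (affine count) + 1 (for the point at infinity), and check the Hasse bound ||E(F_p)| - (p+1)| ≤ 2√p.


Affine points = {(0, 6), (0, 13), (1, 8), (1, 11), (3, 7), (3, 12), (5, 7), (5, 12), (7, 6), (7, 13), (8, 2), (8, 17), (9, 1), (9, 18), (11, 7), (11, 12), (12, 6), (12, 13), (13, 0), (14, 2), (14, 17), (15, 4), (15, 15), (16, 2), (16, 17)}; affine count = 25; |E(F_19)| = 26.

Discriminant check: Δ ∝ 4a³ + 27b² = 4·8³ + 27·17² = 4·512 + 27·289 ≡ 9 (mod 19). Nonzero ⇒ E is nonsingular.
For each x ∈ F_19, compute rhs = x³ + 8·x + 17 mod 19, then count y ∈ F_19 with y² ≡ rhs.
  x = 0: rhs = 17, matching y values: 6, 13 (2 points).
  x = 1: rhs = 7, matching y values: 8, 11 (2 points).
  x = 2: rhs = 3, matching y values: none (0 points).
  x = 3: rhs = 11, matching y values: 7, 12 (2 points).
  x = 4: rhs = 18, matching y values: none (0 points).
  x = 5: rhs = 11, matching y values: 7, 12 (2 points).
  x = 6: rhs = 15, matching y values: none (0 points).
  x = 7: rhs = 17, matching y values: 6, 13 (2 points).
  x = 8: rhs = 4, matching y values: 2, 17 (2 points).
  x = 9: rhs = 1, matching y values: 1, 18 (2 points).
  x = 10: rhs = 14, matching y values: none (0 points).
  x = 11: rhs = 11, matching y values: 7, 12 (2 points).
  x = 12: rhs = 17, matching y values: 6, 13 (2 points).
  x = 13: rhs = 0, matching y values: 0 (1 points).
  x = 14: rhs = 4, matching y values: 2, 17 (2 points).
  x = 15: rhs = 16, matching y values: 4, 15 (2 points).
  x = 16: rhs = 4, matching y values: 2, 17 (2 points).
  x = 17: rhs = 12, matching y values: none (0 points).
  x = 18: rhs = 8, matching y values: none (0 points).
Total affine count: 25.
Full point count |E(F_19)| = 25 + 1 = 26.
Hasse bound: |26 − (19+1)| = |6| = 6 ≤ 2√19 ≈ 8.7178 ✓.


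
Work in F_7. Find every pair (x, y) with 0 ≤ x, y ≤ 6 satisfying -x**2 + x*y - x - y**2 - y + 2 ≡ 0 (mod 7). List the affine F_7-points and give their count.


Affine F_7-points: {(0, 1), (0, 5), (1, 0), (4, 5), (5, 0), (5, 4)}; count = 6.

For each of the 49 pairs (x, y) ∈ F_7², evaluate f(x, y) mod 7. Record the zeros.
  x = 0: [0↦2, 1↦0, 2↦3, 3↦4, 4↦3, 5↦0, 6↦2]  zeros at y ∈ {1, 5}
  x = 1: [0↦0, 1↦6, 2↦3, 3↦5, 4↦5, 5↦3, 6↦6]  zeros at y ∈ {0}
  x = 2: [0↦3, 1↦3, 2↦1, 3↦4, 4↦5, 5↦4, 6↦1]  zeros at y ∈ ∅
  x = 3: [0↦4, 1↦5, 2↦4, 3↦1, 4↦3, 5↦3, 6↦1]  zeros at y ∈ ∅
  x = 4: [0↦3, 1↦5, 2↦5, 3↦3, 4↦6, 5↦0, 6↦6]  zeros at y ∈ {5}
  x = 5: [0↦0, 1↦3, 2↦4, 3↦3, 4↦0, 5↦2, 6↦2]  zeros at y ∈ {0, 4}
  x = 6: [0↦2, 1↦6, 2↦1, 3↦1, 4↦6, 5↦2, 6↦3]  zeros at y ∈ ∅
Collecting zeros: affine points = {(0, 1), (0, 5), (1, 0), (4, 5), (5, 0), (5, 4)}.
Total count |C(F_7)_aff| = 6.


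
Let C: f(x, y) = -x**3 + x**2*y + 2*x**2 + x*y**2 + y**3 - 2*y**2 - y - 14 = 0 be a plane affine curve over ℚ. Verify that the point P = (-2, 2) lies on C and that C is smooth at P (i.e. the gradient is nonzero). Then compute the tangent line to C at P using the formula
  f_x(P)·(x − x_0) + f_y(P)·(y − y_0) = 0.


Tangent line at P: -24*x - y - 46 = 0.

Step 1: f(-2, 2) = 0, so P lies on C.
Step 2: partial derivatives
  f_x(x, y) = -3*x**2 + 2*x*y + 4*x + y**2, f_y(x, y) = x**2 + 2*x*y + 3*y**2 - 4*y - 1.
  f_x(P) = -24, f_y(P) = -1 (gradient nonzero, so P is smooth).
Step 3: tangent line at P: -24·(x − -2) + -1·(y − 2) = 0.
Expanding: -24*x - y - 46 = 0.


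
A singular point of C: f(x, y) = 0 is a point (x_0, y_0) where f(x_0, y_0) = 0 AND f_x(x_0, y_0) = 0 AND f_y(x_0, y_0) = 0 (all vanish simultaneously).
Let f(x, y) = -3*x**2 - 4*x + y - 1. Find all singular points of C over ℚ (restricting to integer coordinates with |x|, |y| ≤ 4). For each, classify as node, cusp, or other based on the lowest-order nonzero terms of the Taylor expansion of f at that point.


No singular points in the scanned grid; C is smooth there.

Compute partial derivatives:
  f_x = -6*x - 4.
  f_y = 1.
f_y = 1 is a nonzero constant, so f_y never vanishes: no point (x, y) can satisfy f = f_x = f_y = 0. In particular no (x, y) ∈ {−4, ..., 4}² is singular; the curve is smooth.


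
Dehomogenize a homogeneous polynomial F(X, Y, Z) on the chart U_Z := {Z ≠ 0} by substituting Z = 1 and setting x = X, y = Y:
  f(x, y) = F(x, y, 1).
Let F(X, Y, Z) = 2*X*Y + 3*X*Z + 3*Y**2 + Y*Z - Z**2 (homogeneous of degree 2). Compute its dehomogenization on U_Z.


f(x, y) = 2*x*y + 3*x + 3*y**2 + y - 1

On U_Z we set Z = 1. Each monomial c·X^i·Y^j·Z^k in F becomes c·x^i·y^j·1^k = c·x^i·y^j.
Substituting Z = 1: F(X, Y, 1) = 2*x*y + 3*x + 3*y**2 + y - 1.
Note: deg(f) ≤ deg(F) = 2; strict inequality happens when F is divisible by Z (lost terms).


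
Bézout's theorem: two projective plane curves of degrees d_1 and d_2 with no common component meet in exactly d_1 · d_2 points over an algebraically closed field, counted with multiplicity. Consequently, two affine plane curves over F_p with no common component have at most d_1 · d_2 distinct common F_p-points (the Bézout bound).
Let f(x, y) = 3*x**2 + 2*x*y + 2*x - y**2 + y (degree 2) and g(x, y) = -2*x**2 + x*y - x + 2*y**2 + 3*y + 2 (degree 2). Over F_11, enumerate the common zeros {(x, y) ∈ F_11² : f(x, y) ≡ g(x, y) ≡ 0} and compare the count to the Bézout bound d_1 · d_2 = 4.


Common zeros: {(3, 7)}; count = 1; Bézout bound = 4.

deg(f) = 2, deg(g) = 2, so Bézout bound = 4.
Scan x ∈ F_11. For each x, list the y ∈ F_11 with f(x, y) ≡ 0 and those with g(x, y) ≡ 0 (mod 11); the common zeros in that column are the intersection.
  x = 0: f ≡ 0 at y ∈ {0, 1}; g ≡ 0 at y ∈ {7, 8}; common: ∅.
  x = 1: f ≡ 0 at y ∈ ∅; g ≡ 0 at y ∈ ∅; common: ∅.
  x = 2: f ≡ 0 at y ∈ {2, 3}; g ≡ 0 at y ∈ {4, 10}; common: ∅.
  x = 3: f ≡ 0 at y ∈ {0, 7}; g ≡ 0 at y ∈ {1, 7}; common: {7}.
  x = 4: f ≡ 0 at y ∈ ∅; g ≡ 0 at y ∈ ∅; common: ∅.
  x = 5: f ≡ 0 at y ∈ ∅; g ≡ 0 at y ∈ {3, 4}; common: ∅.
  x = 6: f ≡ 0 at y ∈ {1}; g ≡ 0 at y ∈ ∅; common: ∅.
  x = 7: f ≡ 0 at y ∈ {2}; g ≡ 0 at y ∈ {3}; common: ∅.
  x = 8: f ≡ 0 at y ∈ ∅; g ≡ 0 at y ∈ {1, 10}; common: ∅.
  x = 9: f ≡ 0 at y ∈ ∅; g ≡ 0 at y ∈ {8}; common: ∅.
  x = 10: f ≡ 0 at y ∈ {3, 7}; g ≡ 0 at y ∈ ∅; common: ∅.
Collecting: common zeros = {(3, 7)}, so the count is 1.
Comparison with the Bézout bound: 1 ≤ 4 = deg(f)·deg(g), as expected for curves with no common component (the affine F_11-count falls short of the bound because intersections may lie at infinity, over extension fields, or carry multiplicity).
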